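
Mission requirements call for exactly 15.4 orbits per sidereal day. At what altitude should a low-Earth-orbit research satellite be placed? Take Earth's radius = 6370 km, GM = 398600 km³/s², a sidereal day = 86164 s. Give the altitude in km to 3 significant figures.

Required period T = 86164 / 15.4 = 5595.1 s.
From T = 2π√(a³/μ): a = (μ T²/4π²)^(1/3) = (398600 × 5595.1² / 4π²)^(1/3) = 6812 km.
Altitude h = a − R = 6812 − 6370 = 442 km.

442 km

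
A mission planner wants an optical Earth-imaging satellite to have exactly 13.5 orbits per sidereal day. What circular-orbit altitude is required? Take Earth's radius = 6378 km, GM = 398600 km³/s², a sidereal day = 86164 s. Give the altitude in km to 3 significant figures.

Required period T = 86164 / 13.5 = 6382.5 s.
From T = 2π√(a³/μ): a = (μ T²/4π²)^(1/3) = (398600 × 6382.5² / 4π²)^(1/3) = 7437 km.
Altitude h = a − R = 7437 − 6378 = 1059 km.

1060 km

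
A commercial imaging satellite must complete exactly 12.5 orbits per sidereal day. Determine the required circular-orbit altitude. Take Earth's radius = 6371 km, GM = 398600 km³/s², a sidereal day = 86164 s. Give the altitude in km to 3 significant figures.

Required period T = 86164 / 12.5 = 6893.1 s.
From T = 2π√(a³/μ): a = (μ T²/4π²)^(1/3) = (398600 × 6893.1² / 4π²)^(1/3) = 7828 km.
Altitude h = a − R = 7828 − 6371 = 1457 km.

1460 km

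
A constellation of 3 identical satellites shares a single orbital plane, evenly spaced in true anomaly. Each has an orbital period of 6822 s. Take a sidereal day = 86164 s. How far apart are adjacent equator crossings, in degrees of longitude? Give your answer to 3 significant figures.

9.50°

Single-satellite node shift = (6822.0/86164) × 360° = 28.50°.
With 3 satellites evenly phased, successive equator crossings are 28.50/3 = 9.501° apart.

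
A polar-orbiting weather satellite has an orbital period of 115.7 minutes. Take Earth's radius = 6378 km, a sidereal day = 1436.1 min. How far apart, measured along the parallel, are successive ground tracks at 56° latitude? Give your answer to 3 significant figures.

T = 115.7 min = 6942.0 s.
Node shift per orbit = (6942.0/86166) × 360° = 29.00°.
Equatorial spacing = 29.00 × 111.3 km/° = 3229 km.
At 56° latitude, spacing = 3229 × cos(56°) = 1805 km.

1810 km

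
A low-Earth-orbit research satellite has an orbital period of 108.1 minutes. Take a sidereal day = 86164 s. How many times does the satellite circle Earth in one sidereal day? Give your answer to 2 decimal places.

T = 108.1 min = 6486.0 s.
Orbits per sidereal day = 86164 / 6486.0 = 13.285.

13.28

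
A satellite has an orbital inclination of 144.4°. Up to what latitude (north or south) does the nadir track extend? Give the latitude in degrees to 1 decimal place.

Retrograde orbit: the ground track reaches ±(180° − i) = ±(180 − 144.4) = ±35.6°.

35.6°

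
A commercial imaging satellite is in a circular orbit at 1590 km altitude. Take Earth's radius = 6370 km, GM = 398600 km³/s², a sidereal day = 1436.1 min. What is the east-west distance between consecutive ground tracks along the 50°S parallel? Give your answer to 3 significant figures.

2110 km

Semi-major axis a = 6370 + 1590 = 7960 km. Period T = 2π√(a³/μ) = 2π√(7960³/398600) = 7067.7 s = 117.80 min.
Node shift per orbit = (7067.7/86166) × 360° = 29.53°.
Equatorial spacing = 29.53 × 111.2 km/° = 3283 km.
At 50° latitude, spacing = 3283 × cos(50°) = 2110 km.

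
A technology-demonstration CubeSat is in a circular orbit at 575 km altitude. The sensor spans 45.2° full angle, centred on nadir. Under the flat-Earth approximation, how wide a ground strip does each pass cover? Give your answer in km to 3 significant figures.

479 km

Half-angle = 45.2°/2 = 22.6°.
Swath width ≈ 2h·tan(θ/2) = 2 × 575 × tan(22.6°) = 478.7 km.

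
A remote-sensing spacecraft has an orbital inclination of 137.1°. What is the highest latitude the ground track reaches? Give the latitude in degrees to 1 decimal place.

Retrograde orbit: the ground track reaches ±(180° − i) = ±(180 − 137.1) = ±42.9°.

42.9°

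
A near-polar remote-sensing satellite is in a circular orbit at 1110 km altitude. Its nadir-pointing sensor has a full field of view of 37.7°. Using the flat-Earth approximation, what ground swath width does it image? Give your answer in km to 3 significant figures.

Half-angle = 37.7°/2 = 18.85°.
Swath width ≈ 2h·tan(θ/2) = 2 × 1110 × tan(18.85°) = 757.9 km.

758 km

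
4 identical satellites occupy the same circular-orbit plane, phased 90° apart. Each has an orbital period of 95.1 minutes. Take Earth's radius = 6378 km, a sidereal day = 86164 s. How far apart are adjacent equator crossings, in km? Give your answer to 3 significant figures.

663 km

T = 95.1 min = 5706.0 s.
Single-satellite node shift = (5706.0/86164) × 360° = 23.84°.
With 4 satellites evenly phased, successive equator crossings are 23.84/4 = 5.960° apart.
That is 5.960 × 111.3 = 663 km at the equator.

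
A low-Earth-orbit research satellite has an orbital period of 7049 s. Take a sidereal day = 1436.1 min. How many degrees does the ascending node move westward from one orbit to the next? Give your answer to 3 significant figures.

29.5°

During one orbit Earth rotates (7049.0 / 86166) × 360° = 29.45°.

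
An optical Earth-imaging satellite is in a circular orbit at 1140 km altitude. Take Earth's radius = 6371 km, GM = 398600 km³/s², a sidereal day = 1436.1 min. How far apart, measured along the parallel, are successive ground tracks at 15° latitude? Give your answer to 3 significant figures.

Semi-major axis a = 6371 + 1140 = 7511 km. Period T = 2π√(a³/μ) = 2π√(7511³/398600) = 6478.3 s = 107.97 min.
Node shift per orbit = (6478.3/86166) × 360° = 27.07°.
Equatorial spacing = 27.07 × 111.2 km/° = 3010 km.
At 15° latitude, spacing = 3010 × cos(15°) = 2907 km.

2910 km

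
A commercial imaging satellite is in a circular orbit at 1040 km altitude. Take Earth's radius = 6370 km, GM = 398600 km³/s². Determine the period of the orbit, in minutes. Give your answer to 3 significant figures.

106 min

Semi-major axis a = 6370 + 1040 = 7410 km. Period T = 2π√(a³/μ) = 2π√(7410³/398600) = 6348.0 s = 105.80 min.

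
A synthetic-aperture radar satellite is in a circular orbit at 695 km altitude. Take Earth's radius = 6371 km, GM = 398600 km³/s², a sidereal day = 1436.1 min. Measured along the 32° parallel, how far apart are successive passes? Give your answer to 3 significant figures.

Semi-major axis a = 6371 + 695 = 7066 km. Period T = 2π√(a³/μ) = 2π√(7066³/398600) = 5911.1 s = 98.52 min.
Node shift per orbit = (5911.1/86166) × 360° = 24.70°.
Equatorial spacing = 24.70 × 111.2 km/° = 2746 km.
At 32° latitude, spacing = 2746 × cos(32°) = 2329 km.

2330 km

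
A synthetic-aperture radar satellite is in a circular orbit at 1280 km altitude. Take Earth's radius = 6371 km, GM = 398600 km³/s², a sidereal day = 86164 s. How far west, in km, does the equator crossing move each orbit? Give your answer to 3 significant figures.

Semi-major axis a = 6371 + 1280 = 7651 km. Period T = 2π√(a³/μ) = 2π√(7651³/398600) = 6660.2 s = 111.00 min.
During one orbit Earth rotates (6660.2 / 86164) × 360° = 27.83°.
At the equator that is 27.83° × (2π·6371/360) km/° = 27.83 × 111.2 = 3094 km.

3090 km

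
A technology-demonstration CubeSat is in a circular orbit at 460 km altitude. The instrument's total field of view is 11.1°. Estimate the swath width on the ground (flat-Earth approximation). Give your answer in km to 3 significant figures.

89.4 km

Half-angle = 11.1°/2 = 5.55°.
Swath width ≈ 2h·tan(θ/2) = 2 × 460 × tan(5.55°) = 89.4 km.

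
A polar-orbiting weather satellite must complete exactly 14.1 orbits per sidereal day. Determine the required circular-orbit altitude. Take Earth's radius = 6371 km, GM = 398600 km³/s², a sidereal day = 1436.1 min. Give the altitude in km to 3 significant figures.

Required period T = 86166 / 14.1 = 6111.1 s.
From T = 2π√(a³/μ): a = (μ T²/4π²)^(1/3) = (398600 × 6111.1² / 4π²)^(1/3) = 7224 km.
Altitude h = a − R = 7224 − 6371 = 853 km.

853 km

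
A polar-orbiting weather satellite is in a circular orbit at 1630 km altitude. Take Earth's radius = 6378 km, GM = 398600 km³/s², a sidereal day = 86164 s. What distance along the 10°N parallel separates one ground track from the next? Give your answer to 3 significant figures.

3270 km

Semi-major axis a = 6378 + 1630 = 8008 km. Period T = 2π√(a³/μ) = 2π√(8008³/398600) = 7131.8 s = 118.86 min.
Node shift per orbit = (7131.8/86164) × 360° = 29.80°.
Equatorial spacing = 29.80 × 111.3 km/° = 3317 km.
At 10° latitude, spacing = 3317 × cos(10°) = 3267 km.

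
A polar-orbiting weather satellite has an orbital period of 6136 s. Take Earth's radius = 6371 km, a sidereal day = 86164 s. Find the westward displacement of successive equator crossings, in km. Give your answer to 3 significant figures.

2850 km

During one orbit Earth rotates (6136.0 / 86164) × 360° = 25.64°.
At the equator that is 25.64° × (2π·6371/360) km/° = 25.64 × 111.2 = 2851 km.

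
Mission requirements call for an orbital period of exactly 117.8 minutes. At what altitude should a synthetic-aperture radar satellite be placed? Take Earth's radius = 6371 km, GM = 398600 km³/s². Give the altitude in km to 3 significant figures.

T = 117.8 min = 7068.0 s.
From T = 2π√(a³/μ): a = (μ T²/4π²)^(1/3) = (398600 × 7068.0² / 4π²)^(1/3) = 7960 km.
Altitude h = a − R = 7960 − 6371 = 1589 km.

1590 km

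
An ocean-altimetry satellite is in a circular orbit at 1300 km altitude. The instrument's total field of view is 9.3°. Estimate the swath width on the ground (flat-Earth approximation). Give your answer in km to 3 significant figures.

211 km

Half-angle = 9.3°/2 = 4.65°.
Swath width ≈ 2h·tan(θ/2) = 2 × 1300 × tan(4.65°) = 211.5 km.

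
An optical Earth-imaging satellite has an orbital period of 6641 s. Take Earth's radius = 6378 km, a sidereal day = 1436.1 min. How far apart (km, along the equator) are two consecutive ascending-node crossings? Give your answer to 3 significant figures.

During one orbit Earth rotates (6641.0 / 86166) × 360° = 27.75°.
At the equator that is 27.75° × (2π·6378/360) km/° = 27.75 × 111.3 = 3089 km.

3090 km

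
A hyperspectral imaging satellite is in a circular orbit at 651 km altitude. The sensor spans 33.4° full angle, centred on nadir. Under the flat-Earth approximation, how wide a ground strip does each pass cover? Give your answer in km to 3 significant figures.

Half-angle = 33.4°/2 = 16.7°.
Swath width ≈ 2h·tan(θ/2) = 2 × 651 × tan(16.7°) = 390.6 km.

391 km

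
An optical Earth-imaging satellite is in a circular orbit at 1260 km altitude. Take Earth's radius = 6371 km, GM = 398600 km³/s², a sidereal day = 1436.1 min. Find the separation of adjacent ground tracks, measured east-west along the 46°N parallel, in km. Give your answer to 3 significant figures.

2140 km

Semi-major axis a = 6371 + 1260 = 7631 km. Period T = 2π√(a³/μ) = 2π√(7631³/398600) = 6634.1 s = 110.57 min.
Node shift per orbit = (6634.1/86166) × 360° = 27.72°.
Equatorial spacing = 27.72 × 111.2 km/° = 3082 km.
At 46° latitude, spacing = 3082 × cos(46°) = 2141 km.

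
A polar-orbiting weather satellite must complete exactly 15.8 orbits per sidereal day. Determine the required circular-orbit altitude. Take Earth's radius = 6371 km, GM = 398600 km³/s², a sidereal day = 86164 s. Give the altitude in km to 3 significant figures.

325 km

Required period T = 86164 / 15.8 = 5453.4 s.
From T = 2π√(a³/μ): a = (μ T²/4π²)^(1/3) = (398600 × 5453.4² / 4π²)^(1/3) = 6696 km.
Altitude h = a − R = 6696 − 6371 = 325 km.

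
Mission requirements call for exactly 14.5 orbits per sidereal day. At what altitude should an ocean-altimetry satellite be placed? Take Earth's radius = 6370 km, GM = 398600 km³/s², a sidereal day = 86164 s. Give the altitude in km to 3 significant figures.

721 km

Required period T = 86164 / 14.5 = 5942.3 s.
From T = 2π√(a³/μ): a = (μ T²/4π²)^(1/3) = (398600 × 5942.3² / 4π²)^(1/3) = 7091 km.
Altitude h = a − R = 7091 − 6370 = 721 km.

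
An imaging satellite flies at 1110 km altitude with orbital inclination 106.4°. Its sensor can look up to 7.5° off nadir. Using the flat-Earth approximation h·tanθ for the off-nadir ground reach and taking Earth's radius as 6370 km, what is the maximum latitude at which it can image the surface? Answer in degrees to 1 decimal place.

Retrograde orbit: the ground track reaches ±(180° − i) = ±(180 − 106.4) = ±73.6°.
Sensor half-swath on the ground ≈ 1110·tan(7.5°) = 146 km = 1.31° of latitude.
Maximum observable latitude ≈ 73.6 + 1.31 = 74.9°.

74.9°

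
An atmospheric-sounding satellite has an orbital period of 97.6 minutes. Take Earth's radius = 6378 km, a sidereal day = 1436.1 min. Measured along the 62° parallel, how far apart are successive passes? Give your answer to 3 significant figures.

1280 km

T = 97.6 min = 5856.0 s.
Node shift per orbit = (5856.0/86166) × 360° = 24.47°.
Equatorial spacing = 24.47 × 111.3 km/° = 2724 km.
At 62° latitude, spacing = 2724 × cos(62°) = 1279 km.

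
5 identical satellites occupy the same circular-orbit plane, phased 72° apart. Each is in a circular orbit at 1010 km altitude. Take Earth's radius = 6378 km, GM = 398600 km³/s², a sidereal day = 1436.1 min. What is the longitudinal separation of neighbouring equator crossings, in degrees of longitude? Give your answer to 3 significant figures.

Semi-major axis a = 6378 + 1010 = 7388 km. Period T = 2π√(a³/μ) = 2π√(7388³/398600) = 6319.8 s = 105.33 min.
Single-satellite node shift = (6319.8/86166) × 360° = 26.40°.
With 5 satellites evenly phased, successive equator crossings are 26.40/5 = 5.281° apart.

5.28°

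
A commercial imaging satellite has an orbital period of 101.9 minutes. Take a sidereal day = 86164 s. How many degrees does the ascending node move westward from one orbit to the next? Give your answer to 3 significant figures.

T = 101.9 min = 6114.0 s.
During one orbit Earth rotates (6114.0 / 86164) × 360° = 25.54°.

25.5°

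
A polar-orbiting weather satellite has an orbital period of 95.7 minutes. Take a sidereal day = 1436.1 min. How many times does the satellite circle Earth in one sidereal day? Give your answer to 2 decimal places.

15.01

T = 95.7 min = 5742.0 s.
Orbits per sidereal day = 86166 / 5742.0 = 15.006.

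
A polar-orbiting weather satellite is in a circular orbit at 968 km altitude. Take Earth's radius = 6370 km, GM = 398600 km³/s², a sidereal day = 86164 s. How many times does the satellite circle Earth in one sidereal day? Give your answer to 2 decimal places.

Semi-major axis a = 6370 + 968 = 7338 km. Period T = 2π√(a³/μ) = 2π√(7338³/398600) = 6255.7 s = 104.26 min.
Orbits per sidereal day = 86164 / 6255.7 = 13.774.

13.77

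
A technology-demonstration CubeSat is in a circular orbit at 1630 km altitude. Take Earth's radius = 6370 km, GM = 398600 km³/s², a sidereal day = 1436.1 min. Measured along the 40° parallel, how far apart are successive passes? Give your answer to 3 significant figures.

2530 km

Semi-major axis a = 6370 + 1630 = 8000 km. Period T = 2π√(a³/μ) = 2π√(8000³/398600) = 7121.1 s = 118.68 min.
Node shift per orbit = (7121.1/86166) × 360° = 29.75°.
Equatorial spacing = 29.75 × 111.2 km/° = 3308 km.
At 40° latitude, spacing = 3308 × cos(40°) = 2534 km.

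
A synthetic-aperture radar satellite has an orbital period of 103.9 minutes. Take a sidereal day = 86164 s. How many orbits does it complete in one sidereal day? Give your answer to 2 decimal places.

13.82

T = 103.9 min = 6234.0 s.
Orbits per sidereal day = 86164 / 6234.0 = 13.822.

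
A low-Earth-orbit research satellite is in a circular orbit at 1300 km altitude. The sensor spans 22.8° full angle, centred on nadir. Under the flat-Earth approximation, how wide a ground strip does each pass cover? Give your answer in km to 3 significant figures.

524 km

Half-angle = 22.8°/2 = 11.4°.
Swath width ≈ 2h·tan(θ/2) = 2 × 1300 × tan(11.4°) = 524.3 km.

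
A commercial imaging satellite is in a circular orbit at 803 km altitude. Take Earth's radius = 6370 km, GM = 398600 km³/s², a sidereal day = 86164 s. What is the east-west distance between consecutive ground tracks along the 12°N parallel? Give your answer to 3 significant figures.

Semi-major axis a = 6370 + 803 = 7173 km. Period T = 2π√(a³/μ) = 2π√(7173³/398600) = 6045.9 s = 100.77 min.
Node shift per orbit = (6045.9/86164) × 360° = 25.26°.
Equatorial spacing = 25.26 × 111.2 km/° = 2808 km.
At 12° latitude, spacing = 2808 × cos(12°) = 2747 km.

2750 km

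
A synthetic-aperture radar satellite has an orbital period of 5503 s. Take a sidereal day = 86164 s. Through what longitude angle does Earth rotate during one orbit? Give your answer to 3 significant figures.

During one orbit Earth rotates (5503.0 / 86164) × 360° = 22.99°.

23.0°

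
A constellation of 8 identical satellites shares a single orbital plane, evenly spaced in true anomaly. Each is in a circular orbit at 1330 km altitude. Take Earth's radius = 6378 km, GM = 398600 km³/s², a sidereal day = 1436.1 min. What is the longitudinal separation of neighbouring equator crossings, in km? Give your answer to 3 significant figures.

Semi-major axis a = 6378 + 1330 = 7708 km. Period T = 2π√(a³/μ) = 2π√(7708³/398600) = 6734.8 s = 112.25 min.
Single-satellite node shift = (6734.8/86166) × 360° = 28.14°.
With 8 satellites evenly phased, successive equator crossings are 28.14/8 = 3.517° apart.
That is 3.517 × 111.3 = 392 km at the equator.

392 km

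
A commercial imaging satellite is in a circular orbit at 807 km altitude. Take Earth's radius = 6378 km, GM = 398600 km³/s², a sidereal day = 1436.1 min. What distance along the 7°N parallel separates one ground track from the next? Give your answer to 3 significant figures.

Semi-major axis a = 6378 + 807 = 7185 km. Period T = 2π√(a³/μ) = 2π√(7185³/398600) = 6061.1 s = 101.02 min.
Node shift per orbit = (6061.1/86166) × 360° = 25.32°.
Equatorial spacing = 25.32 × 111.3 km/° = 2819 km.
At 7° latitude, spacing = 2819 × cos(7°) = 2798 km.

2800 km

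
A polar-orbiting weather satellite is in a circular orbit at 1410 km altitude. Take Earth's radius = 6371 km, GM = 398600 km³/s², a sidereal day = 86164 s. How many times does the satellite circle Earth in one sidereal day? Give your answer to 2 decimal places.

12.61

Semi-major axis a = 6371 + 1410 = 7781 km. Period T = 2π√(a³/μ) = 2π√(7781³/398600) = 6830.7 s = 113.84 min.
Orbits per sidereal day = 86164 / 6830.7 = 12.614.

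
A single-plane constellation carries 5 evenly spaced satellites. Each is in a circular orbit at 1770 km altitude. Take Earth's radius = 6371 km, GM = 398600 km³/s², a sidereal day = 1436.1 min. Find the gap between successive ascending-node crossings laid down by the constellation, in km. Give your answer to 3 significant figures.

679 km

Semi-major axis a = 6371 + 1770 = 8141 km. Period T = 2π√(a³/μ) = 2π√(8141³/398600) = 7310.2 s = 121.84 min.
Single-satellite node shift = (7310.2/86166) × 360° = 30.54°.
With 5 satellites evenly phased, successive equator crossings are 30.54/5 = 6.108° apart.
That is 6.108 × 111.2 = 679 km at the equator.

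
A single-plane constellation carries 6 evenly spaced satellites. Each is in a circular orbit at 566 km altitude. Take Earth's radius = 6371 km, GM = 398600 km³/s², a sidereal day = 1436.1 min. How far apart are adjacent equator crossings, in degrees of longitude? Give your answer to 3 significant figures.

4.00°

Semi-major axis a = 6371 + 566 = 6937 km. Period T = 2π√(a³/μ) = 2π√(6937³/398600) = 5750.0 s = 95.83 min.
Single-satellite node shift = (5750.0/86166) × 360° = 24.02°.
With 6 satellites evenly phased, successive equator crossings are 24.02/6 = 4.004° apart.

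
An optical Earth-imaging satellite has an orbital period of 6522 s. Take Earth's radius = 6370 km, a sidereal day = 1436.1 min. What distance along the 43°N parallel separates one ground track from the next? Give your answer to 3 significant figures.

Node shift per orbit = (6522.0/86166) × 360° = 27.25°.
Equatorial spacing = 27.25 × 111.2 km/° = 3029 km.
At 43° latitude, spacing = 3029 × cos(43°) = 2216 km.

2220 km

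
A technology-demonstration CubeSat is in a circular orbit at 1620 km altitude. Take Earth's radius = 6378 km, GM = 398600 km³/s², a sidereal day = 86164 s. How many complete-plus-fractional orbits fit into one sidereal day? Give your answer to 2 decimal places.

Semi-major axis a = 6378 + 1620 = 7998 km. Period T = 2π√(a³/μ) = 2π√(7998³/398600) = 7118.4 s = 118.64 min.
Orbits per sidereal day = 86164 / 7118.4 = 12.104.

12.10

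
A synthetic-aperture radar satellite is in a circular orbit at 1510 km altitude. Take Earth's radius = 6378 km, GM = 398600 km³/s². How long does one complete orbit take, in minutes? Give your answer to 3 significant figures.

Semi-major axis a = 6378 + 1510 = 7888 km. Period T = 2π√(a³/μ) = 2π√(7888³/398600) = 6972.1 s = 116.20 min.

116 min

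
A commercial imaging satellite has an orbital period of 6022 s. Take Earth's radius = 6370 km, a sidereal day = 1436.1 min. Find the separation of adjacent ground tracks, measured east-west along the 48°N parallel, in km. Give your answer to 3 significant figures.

Node shift per orbit = (6022.0/86166) × 360° = 25.16°.
Equatorial spacing = 25.16 × 111.2 km/° = 2797 km.
At 48° latitude, spacing = 2797 × cos(48°) = 1872 km.

1870 km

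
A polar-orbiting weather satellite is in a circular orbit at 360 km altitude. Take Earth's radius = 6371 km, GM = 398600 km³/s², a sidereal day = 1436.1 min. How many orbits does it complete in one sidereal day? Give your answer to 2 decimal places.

15.68

Semi-major axis a = 6371 + 360 = 6731 km. Period T = 2π√(a³/μ) = 2π√(6731³/398600) = 5495.8 s = 91.60 min.
Orbits per sidereal day = 86166 / 5495.8 = 15.679.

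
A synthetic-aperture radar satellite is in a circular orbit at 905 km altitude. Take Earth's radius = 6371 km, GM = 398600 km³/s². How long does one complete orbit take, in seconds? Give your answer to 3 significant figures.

Semi-major axis a = 6371 + 905 = 7276 km. Period T = 2π√(a³/μ) = 2π√(7276³/398600) = 6176.6 s = 102.94 min.

6180 seconds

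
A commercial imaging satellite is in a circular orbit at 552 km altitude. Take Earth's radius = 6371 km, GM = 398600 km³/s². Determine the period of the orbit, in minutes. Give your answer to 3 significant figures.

95.5 min

Semi-major axis a = 6371 + 552 = 6923 km. Period T = 2π√(a³/μ) = 2π√(6923³/398600) = 5732.6 s = 95.54 min.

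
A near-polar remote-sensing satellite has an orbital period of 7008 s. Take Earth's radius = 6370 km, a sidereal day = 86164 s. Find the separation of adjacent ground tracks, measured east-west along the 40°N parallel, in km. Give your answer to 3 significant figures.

2490 km

Node shift per orbit = (7008.0/86164) × 360° = 29.28°.
Equatorial spacing = 29.28 × 111.2 km/° = 3255 km.
At 40° latitude, spacing = 3255 × cos(40°) = 2494 km.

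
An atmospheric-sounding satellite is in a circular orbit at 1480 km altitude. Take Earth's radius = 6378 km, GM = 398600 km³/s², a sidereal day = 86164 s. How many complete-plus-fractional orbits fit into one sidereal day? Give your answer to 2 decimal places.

12.43

Semi-major axis a = 6378 + 1480 = 7858 km. Period T = 2π√(a³/μ) = 2π√(7858³/398600) = 6932.3 s = 115.54 min.
Orbits per sidereal day = 86164 / 6932.3 = 12.429.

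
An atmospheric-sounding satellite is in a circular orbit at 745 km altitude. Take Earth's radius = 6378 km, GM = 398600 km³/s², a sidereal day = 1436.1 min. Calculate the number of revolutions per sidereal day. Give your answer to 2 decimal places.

14.40

Semi-major axis a = 6378 + 745 = 7123 km. Period T = 2π√(a³/μ) = 2π√(7123³/398600) = 5982.8 s = 99.71 min.
Orbits per sidereal day = 86166 / 5982.8 = 14.402.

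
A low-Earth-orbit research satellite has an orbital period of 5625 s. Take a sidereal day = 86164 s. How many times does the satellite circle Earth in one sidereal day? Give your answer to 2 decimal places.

15.32

Orbits per sidereal day = 86164 / 5625.0 = 15.318.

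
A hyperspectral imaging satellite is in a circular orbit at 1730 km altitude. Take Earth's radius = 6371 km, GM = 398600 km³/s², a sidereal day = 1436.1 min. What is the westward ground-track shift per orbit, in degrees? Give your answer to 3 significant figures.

30.3°

Semi-major axis a = 6371 + 1730 = 8101 km. Period T = 2π√(a³/μ) = 2π√(8101³/398600) = 7256.4 s = 120.94 min.
During one orbit Earth rotates (7256.4 / 86166) × 360° = 30.32°.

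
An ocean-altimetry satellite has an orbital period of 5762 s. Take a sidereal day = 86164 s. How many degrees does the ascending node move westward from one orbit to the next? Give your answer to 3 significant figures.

24.1°

During one orbit Earth rotates (5762.0 / 86164) × 360° = 24.07°.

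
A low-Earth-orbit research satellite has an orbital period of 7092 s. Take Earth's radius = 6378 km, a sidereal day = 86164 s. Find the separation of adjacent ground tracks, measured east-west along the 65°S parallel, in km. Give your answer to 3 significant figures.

Node shift per orbit = (7092.0/86164) × 360° = 29.63°.
Equatorial spacing = 29.63 × 111.3 km/° = 3298 km.
At 65° latitude, spacing = 3298 × cos(65°) = 1394 km.

1390 km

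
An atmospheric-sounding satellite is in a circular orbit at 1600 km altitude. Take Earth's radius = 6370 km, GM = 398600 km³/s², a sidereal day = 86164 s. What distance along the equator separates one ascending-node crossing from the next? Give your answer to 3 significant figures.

Semi-major axis a = 6370 + 1600 = 7970 km. Period T = 2π√(a³/μ) = 2π√(7970³/398600) = 7081.1 s = 118.02 min.
During one orbit Earth rotates (7081.1 / 86164) × 360° = 29.59°.
At the equator that is 29.59° × (2π·6370/360) km/° = 29.59 × 111.2 = 3289 km.

3290 km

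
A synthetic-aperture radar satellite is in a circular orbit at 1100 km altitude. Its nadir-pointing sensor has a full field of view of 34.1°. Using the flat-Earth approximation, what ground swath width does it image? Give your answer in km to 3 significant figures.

675 km

Half-angle = 34.1°/2 = 17.05°.
Swath width ≈ 2h·tan(θ/2) = 2 × 1100 × tan(17.05°) = 674.7 km.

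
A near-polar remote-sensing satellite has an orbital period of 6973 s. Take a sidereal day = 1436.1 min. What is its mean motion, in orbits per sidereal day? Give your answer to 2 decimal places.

Orbits per sidereal day = 86166 / 6973.0 = 12.357.

12.36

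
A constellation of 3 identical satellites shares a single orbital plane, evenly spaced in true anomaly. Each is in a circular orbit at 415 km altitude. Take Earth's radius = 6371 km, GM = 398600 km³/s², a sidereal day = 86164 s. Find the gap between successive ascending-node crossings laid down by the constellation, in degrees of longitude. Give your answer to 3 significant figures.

Semi-major axis a = 6371 + 415 = 6786 km. Period T = 2π√(a³/μ) = 2π√(6786³/398600) = 5563.3 s = 92.72 min.
Single-satellite node shift = (5563.3/86164) × 360° = 23.24°.
With 3 satellites evenly phased, successive equator crossings are 23.24/3 = 7.748° apart.

7.75°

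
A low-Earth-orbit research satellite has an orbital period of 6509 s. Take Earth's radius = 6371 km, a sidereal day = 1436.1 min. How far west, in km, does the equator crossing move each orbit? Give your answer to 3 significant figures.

During one orbit Earth rotates (6509.0 / 86166) × 360° = 27.19°.
At the equator that is 27.19° × (2π·6371/360) km/° = 27.19 × 111.2 = 3024 km.

3020 km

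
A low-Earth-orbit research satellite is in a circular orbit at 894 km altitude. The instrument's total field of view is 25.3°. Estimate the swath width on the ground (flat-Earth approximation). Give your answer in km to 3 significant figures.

401 km

Half-angle = 25.3°/2 = 12.65°.
Swath width ≈ 2h·tan(θ/2) = 2 × 894 × tan(12.65°) = 401.3 km.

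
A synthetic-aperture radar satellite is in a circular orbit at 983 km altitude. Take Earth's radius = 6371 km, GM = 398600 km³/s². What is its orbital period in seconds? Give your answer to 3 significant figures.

6280 seconds

Semi-major axis a = 6371 + 983 = 7354 km. Period T = 2π√(a³/μ) = 2π√(7354³/398600) = 6276.2 s = 104.60 min.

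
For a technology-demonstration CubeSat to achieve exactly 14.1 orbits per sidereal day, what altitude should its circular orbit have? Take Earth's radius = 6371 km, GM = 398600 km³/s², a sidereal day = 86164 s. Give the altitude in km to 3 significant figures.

Required period T = 86164 / 14.1 = 6110.9 s.
From T = 2π√(a³/μ): a = (μ T²/4π²)^(1/3) = (398600 × 6110.9² / 4π²)^(1/3) = 7224 km.
Altitude h = a − R = 7224 − 6371 = 853 km.

853 km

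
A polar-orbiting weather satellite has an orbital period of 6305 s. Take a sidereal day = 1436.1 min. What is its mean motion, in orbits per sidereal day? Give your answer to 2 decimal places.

Orbits per sidereal day = 86166 / 6305.0 = 13.666.

13.67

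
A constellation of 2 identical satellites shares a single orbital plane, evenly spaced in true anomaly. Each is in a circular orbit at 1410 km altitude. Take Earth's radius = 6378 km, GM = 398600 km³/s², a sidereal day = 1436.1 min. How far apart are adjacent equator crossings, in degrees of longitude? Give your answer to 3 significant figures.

14.3°

Semi-major axis a = 6378 + 1410 = 7788 km. Period T = 2π√(a³/μ) = 2π√(7788³/398600) = 6839.9 s = 114.00 min.
Single-satellite node shift = (6839.9/86166) × 360° = 28.58°.
With 2 satellites evenly phased, successive equator crossings are 28.58/2 = 14.289° apart.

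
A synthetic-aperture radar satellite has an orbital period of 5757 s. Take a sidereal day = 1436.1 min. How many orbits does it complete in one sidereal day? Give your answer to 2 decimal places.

Orbits per sidereal day = 86166 / 5757.0 = 14.967.

14.97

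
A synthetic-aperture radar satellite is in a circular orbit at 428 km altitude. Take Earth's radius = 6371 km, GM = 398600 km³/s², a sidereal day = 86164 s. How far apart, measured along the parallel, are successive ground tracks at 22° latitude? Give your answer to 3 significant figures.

Semi-major axis a = 6371 + 428 = 6799 km. Period T = 2π√(a³/μ) = 2π√(6799³/398600) = 5579.3 s = 92.99 min.
Node shift per orbit = (5579.3/86164) × 360° = 23.31°.
Equatorial spacing = 23.31 × 111.2 km/° = 2592 km.
At 22° latitude, spacing = 2592 × cos(22°) = 2403 km.

2400 km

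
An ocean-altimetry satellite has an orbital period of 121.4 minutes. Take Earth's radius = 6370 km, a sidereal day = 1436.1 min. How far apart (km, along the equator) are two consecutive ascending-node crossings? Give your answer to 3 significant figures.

3380 km

T = 121.4 min = 7284.0 s.
During one orbit Earth rotates (7284.0 / 86166) × 360° = 30.43°.
At the equator that is 30.43° × (2π·6370/360) km/° = 30.43 × 111.2 = 3383 km.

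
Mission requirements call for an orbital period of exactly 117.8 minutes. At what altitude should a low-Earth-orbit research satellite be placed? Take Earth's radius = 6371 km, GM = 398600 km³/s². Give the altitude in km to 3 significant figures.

T = 117.8 min = 7068.0 s.
From T = 2π√(a³/μ): a = (μ T²/4π²)^(1/3) = (398600 × 7068.0² / 4π²)^(1/3) = 7960 km.
Altitude h = a − R = 7960 − 6371 = 1589 km.

1590 km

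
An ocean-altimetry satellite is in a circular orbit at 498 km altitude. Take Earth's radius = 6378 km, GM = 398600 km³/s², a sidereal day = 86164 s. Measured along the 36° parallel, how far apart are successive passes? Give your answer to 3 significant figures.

2140 km

Semi-major axis a = 6378 + 498 = 6876 km. Period T = 2π√(a³/μ) = 2π√(6876³/398600) = 5674.3 s = 94.57 min.
Node shift per orbit = (5674.3/86164) × 360° = 23.71°.
Equatorial spacing = 23.71 × 111.3 km/° = 2639 km.
At 36° latitude, spacing = 2639 × cos(36°) = 2135 km.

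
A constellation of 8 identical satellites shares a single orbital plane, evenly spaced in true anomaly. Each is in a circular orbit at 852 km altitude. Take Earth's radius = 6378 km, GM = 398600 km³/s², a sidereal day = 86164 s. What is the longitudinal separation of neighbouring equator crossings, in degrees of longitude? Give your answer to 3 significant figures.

Semi-major axis a = 6378 + 852 = 7230 km. Period T = 2π√(a³/μ) = 2π√(7230³/398600) = 6118.1 s = 101.97 min.
Single-satellite node shift = (6118.1/86164) × 360° = 25.56°.
With 8 satellites evenly phased, successive equator crossings are 25.56/8 = 3.195° apart.

3.20°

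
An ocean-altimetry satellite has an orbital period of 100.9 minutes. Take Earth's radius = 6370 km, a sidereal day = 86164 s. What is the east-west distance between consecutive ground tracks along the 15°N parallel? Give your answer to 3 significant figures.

T = 100.9 min = 6054.0 s.
Node shift per orbit = (6054.0/86164) × 360° = 25.29°.
Equatorial spacing = 25.29 × 111.2 km/° = 2812 km.
At 15° latitude, spacing = 2812 × cos(15°) = 2716 km.

2720 km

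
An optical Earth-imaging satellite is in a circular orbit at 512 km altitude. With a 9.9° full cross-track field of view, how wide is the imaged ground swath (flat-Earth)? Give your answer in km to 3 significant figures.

88.7 km

Half-angle = 9.9°/2 = 4.95°.
Swath width ≈ 2h·tan(θ/2) = 2 × 512 × tan(4.95°) = 88.7 km.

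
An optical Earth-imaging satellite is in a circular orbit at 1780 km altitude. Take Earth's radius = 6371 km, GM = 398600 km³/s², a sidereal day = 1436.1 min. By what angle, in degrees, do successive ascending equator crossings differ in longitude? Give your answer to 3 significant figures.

Semi-major axis a = 6371 + 1780 = 8151 km. Period T = 2π√(a³/μ) = 2π√(8151³/398600) = 7323.6 s = 122.06 min.
During one orbit Earth rotates (7323.6 / 86166) × 360° = 30.60°.

30.6°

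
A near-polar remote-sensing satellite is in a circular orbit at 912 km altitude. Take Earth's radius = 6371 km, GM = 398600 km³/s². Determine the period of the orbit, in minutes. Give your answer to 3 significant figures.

Semi-major axis a = 6371 + 912 = 7283 km. Period T = 2π√(a³/μ) = 2π√(7283³/398600) = 6185.5 s = 103.09 min.

103 min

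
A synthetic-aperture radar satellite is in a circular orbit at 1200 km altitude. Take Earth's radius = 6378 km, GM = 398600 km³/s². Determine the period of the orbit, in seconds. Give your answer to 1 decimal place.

Semi-major axis a = 6378 + 1200 = 7578 km. Period T = 2π√(a³/μ) = 2π√(7578³/398600) = 6565.1 s = 109.42 min.

6565.1 seconds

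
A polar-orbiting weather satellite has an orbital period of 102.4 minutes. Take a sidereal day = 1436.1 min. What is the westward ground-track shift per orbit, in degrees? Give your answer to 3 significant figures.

25.7°

T = 102.4 min = 6144.0 s.
During one orbit Earth rotates (6144.0 / 86166) × 360° = 25.67°.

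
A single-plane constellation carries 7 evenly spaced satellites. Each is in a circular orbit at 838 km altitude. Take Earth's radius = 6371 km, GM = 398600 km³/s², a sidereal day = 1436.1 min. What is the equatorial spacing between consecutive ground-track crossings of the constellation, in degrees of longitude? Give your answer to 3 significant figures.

3.64°

Semi-major axis a = 6371 + 838 = 7209 km. Period T = 2π√(a³/μ) = 2π√(7209³/398600) = 6091.5 s = 101.52 min.
Single-satellite node shift = (6091.5/86166) × 360° = 25.45°.
With 7 satellites evenly phased, successive equator crossings are 25.45/7 = 3.636° apart.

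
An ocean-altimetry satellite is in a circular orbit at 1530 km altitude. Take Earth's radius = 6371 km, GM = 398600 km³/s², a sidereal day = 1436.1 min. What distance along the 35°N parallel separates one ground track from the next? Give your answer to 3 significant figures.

Semi-major axis a = 6371 + 1530 = 7901 km. Period T = 2π√(a³/μ) = 2π√(7901³/398600) = 6989.3 s = 116.49 min.
Node shift per orbit = (6989.3/86166) × 360° = 29.20°.
Equatorial spacing = 29.20 × 111.2 km/° = 3247 km.
At 35° latitude, spacing = 3247 × cos(35°) = 2660 km.

2660 km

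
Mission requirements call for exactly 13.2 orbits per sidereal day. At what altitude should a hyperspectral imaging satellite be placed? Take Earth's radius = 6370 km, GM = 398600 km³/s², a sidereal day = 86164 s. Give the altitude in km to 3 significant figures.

1180 km

Required period T = 86164 / 13.2 = 6527.6 s.
From T = 2π√(a³/μ): a = (μ T²/4π²)^(1/3) = (398600 × 6527.6² / 4π²)^(1/3) = 7549 km.
Altitude h = a − R = 7549 − 6370 = 1179 km.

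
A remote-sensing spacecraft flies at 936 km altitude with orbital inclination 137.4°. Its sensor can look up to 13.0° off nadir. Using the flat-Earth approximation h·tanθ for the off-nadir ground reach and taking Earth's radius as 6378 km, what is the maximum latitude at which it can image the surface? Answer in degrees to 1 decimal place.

Retrograde orbit: the ground track reaches ±(180° − i) = ±(180 − 137.4) = ±42.6°.
Sensor half-swath on the ground ≈ 936·tan(13.0°) = 216 km = 1.94° of latitude.
Maximum observable latitude ≈ 42.6 + 1.94 = 44.5°.

44.5°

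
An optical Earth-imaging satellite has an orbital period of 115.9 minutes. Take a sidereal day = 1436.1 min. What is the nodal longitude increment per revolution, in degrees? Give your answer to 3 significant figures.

29.1°

T = 115.9 min = 6954.0 s.
During one orbit Earth rotates (6954.0 / 86166) × 360° = 29.05°.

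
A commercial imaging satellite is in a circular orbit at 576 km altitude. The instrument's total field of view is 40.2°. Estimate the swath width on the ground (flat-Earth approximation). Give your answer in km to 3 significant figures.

Half-angle = 40.2°/2 = 20.1°.
Swath width ≈ 2h·tan(θ/2) = 2 × 576 × tan(20.1°) = 421.6 km.

422 km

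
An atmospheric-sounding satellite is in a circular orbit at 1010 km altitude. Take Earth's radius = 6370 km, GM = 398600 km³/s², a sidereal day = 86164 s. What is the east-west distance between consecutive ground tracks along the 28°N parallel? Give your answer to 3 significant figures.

2590 km

Semi-major axis a = 6370 + 1010 = 7380 km. Period T = 2π√(a³/μ) = 2π√(7380³/398600) = 6309.5 s = 105.16 min.
Node shift per orbit = (6309.5/86164) × 360° = 26.36°.
Equatorial spacing = 26.36 × 111.2 km/° = 2931 km.
At 28° latitude, spacing = 2931 × cos(28°) = 2588 km.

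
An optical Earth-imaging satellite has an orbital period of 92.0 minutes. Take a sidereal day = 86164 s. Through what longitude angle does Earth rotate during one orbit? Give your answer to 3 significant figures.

T = 92.0 min = 5520.0 s.
During one orbit Earth rotates (5520.0 / 86164) × 360° = 23.06°.

23.1°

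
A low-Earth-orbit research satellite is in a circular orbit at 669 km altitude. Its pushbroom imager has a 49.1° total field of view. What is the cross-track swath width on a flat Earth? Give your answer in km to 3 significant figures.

Half-angle = 49.1°/2 = 24.55°.
Swath width ≈ 2h·tan(θ/2) = 2 × 669 × tan(24.55°) = 611.2 km.

611 km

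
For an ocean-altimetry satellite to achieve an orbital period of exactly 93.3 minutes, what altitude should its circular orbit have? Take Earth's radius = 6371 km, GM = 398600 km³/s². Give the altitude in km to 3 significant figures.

443 km

T = 93.3 min = 5598.0 s.
From T = 2π√(a³/μ): a = (μ T²/4π²)^(1/3) = (398600 × 5598.0² / 4π²)^(1/3) = 6814 km.
Altitude h = a − R = 6814 − 6371 = 443 km.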